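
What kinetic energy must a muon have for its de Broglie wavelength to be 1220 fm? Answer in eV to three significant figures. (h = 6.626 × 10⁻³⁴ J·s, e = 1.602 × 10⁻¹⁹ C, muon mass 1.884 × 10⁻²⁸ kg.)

p = h/λ = 6.626 × 10⁻³⁴ / 1.220 × 10⁻¹² = 5.431 × 10⁻²² kg·m/s.
KE = p²/(2m) = (5.431 × 10⁻²²)² / (2 × 1.884 × 10⁻²⁸) = 7.828 × 10⁻¹⁶ J = 4890 eV.

KE = 4890 eV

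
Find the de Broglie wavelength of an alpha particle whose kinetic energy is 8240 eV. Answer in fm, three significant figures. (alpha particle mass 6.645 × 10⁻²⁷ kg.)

λ = 158 fm

KE = 8240 eV = 1.320 × 10⁻¹⁵ J.
p = √(2mKE) = √(2 × 6.645 × 10⁻²⁷ × 1.320 × 10⁻¹⁵) = 4.188 × 10⁻²¹ kg·m/s.
λ = h/p = 6.626 × 10⁻³⁴ / 4.188 × 10⁻²¹ = 1.58 × 10⁻¹³ m = 158 fm.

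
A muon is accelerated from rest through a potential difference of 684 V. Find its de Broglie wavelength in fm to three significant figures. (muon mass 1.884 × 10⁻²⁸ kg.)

KE = eV = 1.602 × 10⁻¹⁹ × 684.0 = 1.096 × 10⁻¹⁶ J.
p = √(2mKE) = √(2 × 1.884 × 10⁻²⁸ × 1.096 × 10⁻¹⁶) = 2.032 × 10⁻²² kg·m/s.
λ = h/p = 6.626 × 10⁻³⁴ / 2.032 × 10⁻²² = 3.26 × 10⁻¹² m = 3260 fm.

λ = 3260 fm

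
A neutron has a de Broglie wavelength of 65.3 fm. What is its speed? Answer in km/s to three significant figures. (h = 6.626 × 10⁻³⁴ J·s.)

p = h/λ = 6.626 × 10⁻³⁴ / 6.530 × 10⁻¹⁴ = 1.015 × 10⁻²⁰ kg·m/s.
v = p/m = 1.015 × 10⁻²⁰ / 1.675 × 10⁻²⁷ = 6.06 × 10⁶ m/s = 6060 km/s.

v = 6060 km/s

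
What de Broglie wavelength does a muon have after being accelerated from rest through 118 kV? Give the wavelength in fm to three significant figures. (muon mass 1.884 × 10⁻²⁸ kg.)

KE = eV = 1.602 × 10⁻¹⁹ × 1.180 × 10⁵ = 1.890 × 10⁻¹⁴ J.
p = √(2mKE) = √(2 × 1.884 × 10⁻²⁸ × 1.890 × 10⁻¹⁴) = 2.669 × 10⁻²¹ kg·m/s.
λ = h/p = 6.626 × 10⁻³⁴ / 2.669 × 10⁻²¹ = 2.48 × 10⁻¹³ m = 248 fm.

λ = 248 fm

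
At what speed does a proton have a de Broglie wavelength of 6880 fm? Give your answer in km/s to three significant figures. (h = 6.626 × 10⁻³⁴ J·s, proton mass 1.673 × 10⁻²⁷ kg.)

p = h/λ = 6.626 × 10⁻³⁴ / 6.880 × 10⁻¹² = 9.631 × 10⁻²³ kg·m/s.
v = p/m = 9.631 × 10⁻²³ / 1.673 × 10⁻²⁷ = 5.76 × 10⁴ m/s = 57.6 km/s.

v = 57.6 km/s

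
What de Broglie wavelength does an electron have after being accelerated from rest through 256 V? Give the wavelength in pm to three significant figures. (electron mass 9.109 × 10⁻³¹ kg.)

λ = 76.7 pm

KE = eV = 1.602 × 10⁻¹⁹ × 256.0 = 4.101 × 10⁻¹⁷ J.
p = √(2mKE) = √(2 × 9.109 × 10⁻³¹ × 4.101 × 10⁻¹⁷) = 8.644 × 10⁻²⁴ kg·m/s.
λ = h/p = 6.626 × 10⁻³⁴ / 8.644 × 10⁻²⁴ = 7.67 × 10⁻¹¹ m = 76.7 pm.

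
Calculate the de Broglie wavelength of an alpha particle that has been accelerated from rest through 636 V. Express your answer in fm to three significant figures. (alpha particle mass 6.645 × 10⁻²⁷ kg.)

λ = 403 fm

KE = 2eV = 2 × 1.602 × 10⁻¹⁹ × 636.0 = 2.038 × 10⁻¹⁶ J.
p = √(2mKE) = √(2 × 6.645 × 10⁻²⁷ × 2.038 × 10⁻¹⁶) = 1.646 × 10⁻²¹ kg·m/s.
λ = h/p = 6.626 × 10⁻³⁴ / 1.646 × 10⁻²¹ = 4.03 × 10⁻¹³ m = 403 fm.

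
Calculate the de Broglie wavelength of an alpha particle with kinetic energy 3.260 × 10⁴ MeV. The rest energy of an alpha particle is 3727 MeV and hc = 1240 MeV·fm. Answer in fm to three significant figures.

Total energy E = KE + m₀c² = 3.260 × 10⁴ + 3727 = 36327 MeV.
(pc)² = E² − (m₀c²)² = (36327)² − (3727)² = 1.306 × 10⁹ MeV², so pc = 3.614 × 10⁴ MeV.
λ = hc/(pc) = 1240 MeV·fm / 3.614 × 10⁴ MeV = 0.0343 fm.

λ = 0.0343 fm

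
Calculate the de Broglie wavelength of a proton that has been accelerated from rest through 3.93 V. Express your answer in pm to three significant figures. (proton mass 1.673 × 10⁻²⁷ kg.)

KE = eV = 1.602 × 10⁻¹⁹ × 3.930 = 6.296 × 10⁻¹⁹ J.
p = √(2mKE) = √(2 × 1.673 × 10⁻²⁷ × 6.296 × 10⁻¹⁹) = 4.590 × 10⁻²³ kg·m/s.
λ = h/p = 6.626 × 10⁻³⁴ / 4.590 × 10⁻²³ = 1.44 × 10⁻¹¹ m = 14.4 pm.

λ = 14.4 pm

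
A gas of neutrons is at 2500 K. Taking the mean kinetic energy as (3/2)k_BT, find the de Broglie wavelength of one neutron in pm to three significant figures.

λ = 50.3 pm

KE = (3/2)k_BT = 1.5 × 1.381 × 10⁻²³ × 2500 = 5.179 × 10⁻²⁰ J.
p = √(2mKE) = √(2 × 1.675 × 10⁻²⁷ × 5.179 × 10⁻²⁰) = 1.317 × 10⁻²³ kg·m/s.
λ = h/p = 5.03 × 10⁻¹¹ m = 50.3 pm.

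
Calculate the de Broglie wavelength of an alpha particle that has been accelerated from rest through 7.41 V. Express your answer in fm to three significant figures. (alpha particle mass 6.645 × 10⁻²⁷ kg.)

KE = 2eV = 2 × 1.602 × 10⁻¹⁹ × 7.410 = 2.374 × 10⁻¹⁸ J.
p = √(2mKE) = √(2 × 6.645 × 10⁻²⁷ × 2.374 × 10⁻¹⁸) = 1.776 × 10⁻²² kg·m/s.
λ = h/p = 6.626 × 10⁻³⁴ / 1.776 × 10⁻²² = 3.73 × 10⁻¹² m = 3730 fm.

λ = 3730 fm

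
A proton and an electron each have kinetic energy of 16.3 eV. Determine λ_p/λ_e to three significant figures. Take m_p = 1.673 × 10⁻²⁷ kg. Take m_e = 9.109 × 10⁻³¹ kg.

λ_p/λ_e = 0.0233

At fixed KE, p = √(2mKE) so λ = h/p ∝ 1/√m.
λ_p/λ_e = √(m_e/m_p) = √(9.109 × 10⁻³¹/1.673 × 10⁻²⁷) = √(5.445 × 10⁻⁴) = 0.0233.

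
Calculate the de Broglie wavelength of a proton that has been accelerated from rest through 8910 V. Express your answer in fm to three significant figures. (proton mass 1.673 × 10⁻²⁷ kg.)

λ = 303 fm

KE = eV = 1.602 × 10⁻¹⁹ × 8910 = 1.427 × 10⁻¹⁵ J.
p = √(2mKE) = √(2 × 1.673 × 10⁻²⁷ × 1.427 × 10⁻¹⁵) = 2.185 × 10⁻²¹ kg·m/s.
λ = h/p = 6.626 × 10⁻³⁴ / 2.185 × 10⁻²¹ = 3.03 × 10⁻¹³ m = 303 fm.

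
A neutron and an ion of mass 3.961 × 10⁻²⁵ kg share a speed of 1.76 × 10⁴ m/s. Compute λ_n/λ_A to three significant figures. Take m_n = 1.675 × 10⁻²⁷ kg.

At fixed v, p = mv so λ = h/(mv) ∝ 1/m.
λ_n/λ_A = m_A/m_n = 3.961 × 10⁻²⁵/1.675 × 10⁻²⁷ = 236.

λ_n/λ_A = 236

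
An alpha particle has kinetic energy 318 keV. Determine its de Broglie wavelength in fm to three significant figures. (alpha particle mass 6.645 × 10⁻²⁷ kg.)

λ = 25.5 fm

KE = 318 keV = 5.094 × 10⁻¹⁴ J.
p = √(2mKE) = √(2 × 6.645 × 10⁻²⁷ × 5.094 × 10⁻¹⁴) = 2.602 × 10⁻²⁰ kg·m/s.
λ = h/p = 6.626 × 10⁻³⁴ / 2.602 × 10⁻²⁰ = 2.55 × 10⁻¹⁴ m = 25.5 fm.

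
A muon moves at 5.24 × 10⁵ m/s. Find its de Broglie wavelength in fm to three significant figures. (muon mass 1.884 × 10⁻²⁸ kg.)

λ = 6710 fm

p = mv = 1.884 × 10⁻²⁸ × 5.24 × 10⁵ = 9.872 × 10⁻²³ kg·m/s.
λ = h/p = 6.626 × 10⁻³⁴ / 9.872 × 10⁻²³ = 6.71 × 10⁻¹² m = 6710 fm.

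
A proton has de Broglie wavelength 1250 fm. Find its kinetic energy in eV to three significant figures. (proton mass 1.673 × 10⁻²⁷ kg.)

KE = 524 eV

p = h/λ = 6.626 × 10⁻³⁴ / 1.250 × 10⁻¹² = 5.301 × 10⁻²² kg·m/s.
KE = p²/(2m) = (5.301 × 10⁻²²)² / (2 × 1.673 × 10⁻²⁷) = 8.398 × 10⁻¹⁷ J = 524 eV.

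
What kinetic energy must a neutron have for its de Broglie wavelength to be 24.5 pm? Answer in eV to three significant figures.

KE = 1.36 eV

p = h/λ = 6.626 × 10⁻³⁴ / 2.450 × 10⁻¹¹ = 2.704 × 10⁻²³ kg·m/s.
KE = p²/(2m) = (2.704 × 10⁻²³)² / (2 × 1.675 × 10⁻²⁷) = 2.183 × 10⁻¹⁹ J = 1.36 eV.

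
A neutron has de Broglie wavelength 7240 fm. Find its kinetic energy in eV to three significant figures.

p = h/λ = 6.626 × 10⁻³⁴ / 7.240 × 10⁻¹² = 9.152 × 10⁻²³ kg·m/s.
KE = p²/(2m) = (9.152 × 10⁻²³)² / (2 × 1.675 × 10⁻²⁷) = 2.500 × 10⁻¹⁸ J = 15.6 eV.

KE = 15.6 eV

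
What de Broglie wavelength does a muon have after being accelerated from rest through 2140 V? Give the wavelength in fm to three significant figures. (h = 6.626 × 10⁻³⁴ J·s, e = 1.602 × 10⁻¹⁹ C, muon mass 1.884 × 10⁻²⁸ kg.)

λ = 1840 fm

KE = eV = 1.602 × 10⁻¹⁹ × 2140 = 3.428 × 10⁻¹⁶ J.
p = √(2mKE) = √(2 × 1.884 × 10⁻²⁸ × 3.428 × 10⁻¹⁶) = 3.594 × 10⁻²² kg·m/s.
λ = h/p = 6.626 × 10⁻³⁴ / 3.594 × 10⁻²² = 1.84 × 10⁻¹² m = 1840 fm.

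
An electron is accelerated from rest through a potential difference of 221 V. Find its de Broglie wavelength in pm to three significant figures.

KE = eV = 1.602 × 10⁻¹⁹ × 221.0 = 3.540 × 10⁻¹⁷ J.
p = √(2mKE) = √(2 × 9.109 × 10⁻³¹ × 3.540 × 10⁻¹⁷) = 8.031 × 10⁻²⁴ kg·m/s.
λ = h/p = 6.626 × 10⁻³⁴ / 8.031 × 10⁻²⁴ = 8.25 × 10⁻¹¹ m = 82.5 pm.

λ = 82.5 pm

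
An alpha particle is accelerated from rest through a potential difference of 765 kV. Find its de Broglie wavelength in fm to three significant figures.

λ = 11.6 fm

KE = 2eV = 2 × 1.602 × 10⁻¹⁹ × 7.650 × 10⁵ = 2.451 × 10⁻¹³ J.
p = √(2mKE) = √(2 × 6.645 × 10⁻²⁷ × 2.451 × 10⁻¹³) = 5.707 × 10⁻²⁰ kg·m/s.
λ = h/p = 6.626 × 10⁻³⁴ / 5.707 × 10⁻²⁰ = 1.16 × 10⁻¹⁴ m = 11.6 fm.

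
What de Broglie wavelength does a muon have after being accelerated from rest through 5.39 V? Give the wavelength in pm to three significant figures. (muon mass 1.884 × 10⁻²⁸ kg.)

λ = 36.7 pm

KE = eV = 1.602 × 10⁻¹⁹ × 5.390 = 8.635 × 10⁻¹⁹ J.
p = √(2mKE) = √(2 × 1.884 × 10⁻²⁸ × 8.635 × 10⁻¹⁹) = 1.804 × 10⁻²³ kg·m/s.
λ = h/p = 6.626 × 10⁻³⁴ / 1.804 × 10⁻²³ = 3.67 × 10⁻¹¹ m = 36.7 pm.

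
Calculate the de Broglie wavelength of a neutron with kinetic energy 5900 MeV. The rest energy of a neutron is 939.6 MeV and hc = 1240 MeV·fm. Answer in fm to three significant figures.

Total energy E = KE + m₀c² = 5900 + 939.6 = 6839.6 MeV.
(pc)² = E² − (m₀c²)² = (6839.6)² − (939.6)² = 4.590 × 10⁷ MeV², so pc = 6775 MeV.
λ = hc/(pc) = 1240 MeV·fm / 6775 MeV = 0.183 fm.

λ = 0.183 fm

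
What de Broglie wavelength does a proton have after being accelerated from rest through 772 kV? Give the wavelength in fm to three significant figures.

KE = eV = 1.602 × 10⁻¹⁹ × 7.720 × 10⁵ = 1.237 × 10⁻¹³ J.
p = √(2mKE) = √(2 × 1.673 × 10⁻²⁷ × 1.237 × 10⁻¹³) = 2.034 × 10⁻²⁰ kg·m/s.
λ = h/p = 6.626 × 10⁻³⁴ / 2.034 × 10⁻²⁰ = 3.26 × 10⁻¹⁴ m = 32.6 fm.

λ = 32.6 fm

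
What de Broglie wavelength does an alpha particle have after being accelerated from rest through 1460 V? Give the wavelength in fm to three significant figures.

KE = 2eV = 2 × 1.602 × 10⁻¹⁹ × 1460 = 4.678 × 10⁻¹⁶ J.
p = √(2mKE) = √(2 × 6.645 × 10⁻²⁷ × 4.678 × 10⁻¹⁶) = 2.493 × 10⁻²¹ kg·m/s.
λ = h/p = 6.626 × 10⁻³⁴ / 2.493 × 10⁻²¹ = 2.66 × 10⁻¹³ m = 266 fm.

λ = 266 fm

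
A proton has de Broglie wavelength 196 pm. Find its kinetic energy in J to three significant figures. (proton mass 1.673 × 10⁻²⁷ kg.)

KE = 3.42 × 10⁻²¹ J

p = h/λ = 6.626 × 10⁻³⁴ / 1.960 × 10⁻¹⁰ = 3.381 × 10⁻²⁴ kg·m/s.
KE = p²/(2m) = (3.381 × 10⁻²⁴)² / (2 × 1.673 × 10⁻²⁷) = 3.416 × 10⁻²¹ J = 3.42 × 10⁻²¹ J.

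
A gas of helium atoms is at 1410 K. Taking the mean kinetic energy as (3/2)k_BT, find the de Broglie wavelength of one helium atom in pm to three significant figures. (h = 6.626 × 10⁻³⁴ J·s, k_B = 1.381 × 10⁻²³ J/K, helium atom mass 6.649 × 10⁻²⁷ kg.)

KE = (3/2)k_BT = 1.5 × 1.381 × 10⁻²³ × 1410 = 2.921 × 10⁻²⁰ J.
p = √(2mKE) = √(2 × 6.649 × 10⁻²⁷ × 2.921 × 10⁻²⁰) = 1.971 × 10⁻²³ kg·m/s.
λ = h/p = 3.36 × 10⁻¹¹ m = 33.6 pm.

λ = 33.6 pm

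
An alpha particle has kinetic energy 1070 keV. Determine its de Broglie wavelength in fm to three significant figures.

KE = 1070 keV = 1.714 × 10⁻¹³ J.
p = √(2mKE) = √(2 × 6.645 × 10⁻²⁷ × 1.714 × 10⁻¹³) = 4.773 × 10⁻²⁰ kg·m/s.
λ = h/p = 6.626 × 10⁻³⁴ / 4.773 × 10⁻²⁰ = 1.39 × 10⁻¹⁴ m = 13.9 fm.

λ = 13.9 fm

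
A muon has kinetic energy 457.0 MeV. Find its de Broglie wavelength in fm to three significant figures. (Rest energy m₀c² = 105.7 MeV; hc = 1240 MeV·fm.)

Total energy E = KE + m₀c² = 457.0 + 105.7 = 562.7 MeV.
(pc)² = E² − (m₀c²)² = (562.7)² − (105.7)² = 3.055 × 10⁵ MeV², so pc = 552.7 MeV.
λ = hc/(pc) = 1240 MeV·fm / 552.7 MeV = 2.24 fm.

λ = 2.24 fm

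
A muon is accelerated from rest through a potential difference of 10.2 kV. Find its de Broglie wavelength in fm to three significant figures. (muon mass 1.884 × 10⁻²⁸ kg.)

λ = 844 fm

KE = eV = 1.602 × 10⁻¹⁹ × 1.020 × 10⁴ = 1.634 × 10⁻¹⁵ J.
p = √(2mKE) = √(2 × 1.884 × 10⁻²⁸ × 1.634 × 10⁻¹⁵) = 7.847 × 10⁻²² kg·m/s.
λ = h/p = 6.626 × 10⁻³⁴ / 7.847 × 10⁻²² = 8.44 × 10⁻¹³ m = 844 fm.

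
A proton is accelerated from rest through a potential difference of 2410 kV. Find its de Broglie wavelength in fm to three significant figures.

KE = eV = 1.602 × 10⁻¹⁹ × 2.410 × 10⁶ = 3.861 × 10⁻¹³ J.
p = √(2mKE) = √(2 × 1.673 × 10⁻²⁷ × 3.861 × 10⁻¹³) = 3.594 × 10⁻²⁰ kg·m/s.
λ = h/p = 6.626 × 10⁻³⁴ / 3.594 × 10⁻²⁰ = 1.84 × 10⁻¹⁴ m = 18.4 fm.

λ = 18.4 fm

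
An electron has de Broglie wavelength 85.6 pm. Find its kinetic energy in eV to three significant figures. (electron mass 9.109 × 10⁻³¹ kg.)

KE = 205 eV

p = h/λ = 6.626 × 10⁻³⁴ / 8.560 × 10⁻¹¹ = 7.741 × 10⁻²⁴ kg·m/s.
KE = p²/(2m) = (7.741 × 10⁻²⁴)² / (2 × 9.109 × 10⁻³¹) = 3.289 × 10⁻¹⁷ J = 205 eV.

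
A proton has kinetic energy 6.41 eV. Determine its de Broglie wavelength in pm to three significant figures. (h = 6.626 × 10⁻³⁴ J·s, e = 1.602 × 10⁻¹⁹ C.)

KE = 6.41 eV = 1.027 × 10⁻¹⁸ J.
p = √(2mKE) = √(2 × 1.673 × 10⁻²⁷ × 1.027 × 10⁻¹⁸) = 5.862 × 10⁻²³ kg·m/s.
λ = h/p = 6.626 × 10⁻³⁴ / 5.862 × 10⁻²³ = 1.13 × 10⁻¹¹ m = 11.3 pm.

λ = 11.3 pm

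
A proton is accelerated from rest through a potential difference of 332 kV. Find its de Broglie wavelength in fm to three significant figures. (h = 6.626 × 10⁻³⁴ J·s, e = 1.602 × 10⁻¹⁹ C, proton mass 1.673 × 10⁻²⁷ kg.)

KE = eV = 1.602 × 10⁻¹⁹ × 3.320 × 10⁵ = 5.319 × 10⁻¹⁴ J.
p = √(2mKE) = √(2 × 1.673 × 10⁻²⁷ × 5.319 × 10⁻¹⁴) = 1.334 × 10⁻²⁰ kg·m/s.
λ = h/p = 6.626 × 10⁻³⁴ / 1.334 × 10⁻²⁰ = 4.97 × 10⁻¹⁴ m = 49.7 fm.

λ = 49.7 fm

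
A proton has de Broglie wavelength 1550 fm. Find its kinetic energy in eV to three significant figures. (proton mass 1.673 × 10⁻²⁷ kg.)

KE = 341 eV

p = h/λ = 6.626 × 10⁻³⁴ / 1.550 × 10⁻¹² = 4.275 × 10⁻²² kg·m/s.
KE = p²/(2m) = (4.275 × 10⁻²²)² / (2 × 1.673 × 10⁻²⁷) = 5.462 × 10⁻¹⁷ J = 341 eV.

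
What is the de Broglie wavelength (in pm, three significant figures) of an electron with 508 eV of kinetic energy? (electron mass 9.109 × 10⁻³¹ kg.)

KE = 508 eV = 8.138 × 10⁻¹⁷ J.
p = √(2mKE) = √(2 × 9.109 × 10⁻³¹ × 8.138 × 10⁻¹⁷) = 1.218 × 10⁻²³ kg·m/s.
λ = h/p = 6.626 × 10⁻³⁴ / 1.218 × 10⁻²³ = 5.44 × 10⁻¹¹ m = 54.4 pm.

λ = 54.4 pm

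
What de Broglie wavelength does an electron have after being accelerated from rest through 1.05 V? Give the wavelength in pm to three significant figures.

KE = eV = 1.602 × 10⁻¹⁹ × 1.050 = 1.682 × 10⁻¹⁹ J.
p = √(2mKE) = √(2 × 9.109 × 10⁻³¹ × 1.682 × 10⁻¹⁹) = 5.536 × 10⁻²⁵ kg·m/s.
λ = h/p = 6.626 × 10⁻³⁴ / 5.536 × 10⁻²⁵ = 1.20 × 10⁻⁹ m = 1200 pm.

λ = 1200 pm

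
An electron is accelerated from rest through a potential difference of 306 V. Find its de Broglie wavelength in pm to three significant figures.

λ = 70.1 pm

KE = eV = 1.602 × 10⁻¹⁹ × 306.0 = 4.902 × 10⁻¹⁷ J.
p = √(2mKE) = √(2 × 9.109 × 10⁻³¹ × 4.902 × 10⁻¹⁷) = 9.450 × 10⁻²⁴ kg·m/s.
λ = h/p = 6.626 × 10⁻³⁴ / 9.450 × 10⁻²⁴ = 7.01 × 10⁻¹¹ m = 70.1 pm.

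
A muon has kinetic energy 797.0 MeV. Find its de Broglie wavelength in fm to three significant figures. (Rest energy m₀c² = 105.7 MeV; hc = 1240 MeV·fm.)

Total energy E = KE + m₀c² = 797.0 + 105.7 = 902.7 MeV.
(pc)² = E² − (m₀c²)² = (902.7)² − (105.7)² = 8.037 × 10⁵ MeV², so pc = 896.5 MeV.
λ = hc/(pc) = 1240 MeV·fm / 896.5 MeV = 1.38 fm.

λ = 1.38 fm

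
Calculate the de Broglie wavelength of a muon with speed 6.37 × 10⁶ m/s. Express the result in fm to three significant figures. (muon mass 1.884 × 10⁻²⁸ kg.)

λ = 552 fm

p = mv = 1.884 × 10⁻²⁸ × 6.37 × 10⁶ = 1.200 × 10⁻²¹ kg·m/s.
λ = h/p = 6.626 × 10⁻³⁴ / 1.200 × 10⁻²¹ = 5.52 × 10⁻¹³ m = 552 fm.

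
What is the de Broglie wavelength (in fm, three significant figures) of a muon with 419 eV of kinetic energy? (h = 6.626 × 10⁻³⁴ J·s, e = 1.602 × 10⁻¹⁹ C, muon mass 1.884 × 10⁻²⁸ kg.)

λ = 4170 fm

KE = 419 eV = 6.712 × 10⁻¹⁷ J.
p = √(2mKE) = √(2 × 1.884 × 10⁻²⁸ × 6.712 × 10⁻¹⁷) = 1.590 × 10⁻²² kg·m/s.
λ = h/p = 6.626 × 10⁻³⁴ / 1.590 × 10⁻²² = 4.17 × 10⁻¹² m = 4170 fm.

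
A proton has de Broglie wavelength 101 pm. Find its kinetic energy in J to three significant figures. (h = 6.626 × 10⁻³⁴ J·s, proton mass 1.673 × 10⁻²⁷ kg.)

KE = 1.29 × 10⁻²⁰ J

p = h/λ = 6.626 × 10⁻³⁴ / 1.010 × 10⁻¹⁰ = 6.560 × 10⁻²⁴ kg·m/s.
KE = p²/(2m) = (6.560 × 10⁻²⁴)² / (2 × 1.673 × 10⁻²⁷) = 1.286 × 10⁻²⁰ J = 1.29 × 10⁻²⁰ J.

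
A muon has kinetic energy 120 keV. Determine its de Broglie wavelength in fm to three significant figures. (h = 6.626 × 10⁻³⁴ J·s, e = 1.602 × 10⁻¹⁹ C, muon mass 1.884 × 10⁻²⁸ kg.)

KE = 120 keV = 1.922 × 10⁻¹⁴ J.
p = √(2mKE) = √(2 × 1.884 × 10⁻²⁸ × 1.922 × 10⁻¹⁴) = 2.691 × 10⁻²¹ kg·m/s.
λ = h/p = 6.626 × 10⁻³⁴ / 2.691 × 10⁻²¹ = 2.46 × 10⁻¹³ m = 246 fm.

λ = 246 fm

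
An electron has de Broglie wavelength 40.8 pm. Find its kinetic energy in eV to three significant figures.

KE = 904 eV

p = h/λ = 6.626 × 10⁻³⁴ / 4.080 × 10⁻¹¹ = 1.624 × 10⁻²³ kg·m/s.
KE = p²/(2m) = (1.624 × 10⁻²³)² / (2 × 9.109 × 10⁻³¹) = 1.448 × 10⁻¹⁶ J = 904 eV.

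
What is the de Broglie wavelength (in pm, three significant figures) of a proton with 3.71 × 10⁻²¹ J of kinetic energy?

λ = 188 pm

p = √(2mKE) = √(2 × 1.673 × 10⁻²⁷ × 3.710 × 10⁻²¹) = 3.523 × 10⁻²⁴ kg·m/s.
λ = h/p = 6.626 × 10⁻³⁴ / 3.523 × 10⁻²⁴ = 1.88 × 10⁻¹⁰ m = 188 pm.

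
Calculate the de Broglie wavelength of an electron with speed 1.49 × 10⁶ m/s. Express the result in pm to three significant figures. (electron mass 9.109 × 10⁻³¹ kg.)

p = mv = 9.109 × 10⁻³¹ × 1.49 × 10⁶ = 1.357 × 10⁻²⁴ kg·m/s.
λ = h/p = 6.626 × 10⁻³⁴ / 1.357 × 10⁻²⁴ = 4.88 × 10⁻¹⁰ m = 488 pm.

λ = 488 pm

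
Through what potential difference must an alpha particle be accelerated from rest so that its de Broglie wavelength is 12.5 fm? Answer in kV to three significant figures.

p = h/λ = 6.626 × 10⁻³⁴ / 1.250 × 10⁻¹⁴ = 5.301 × 10⁻²⁰ kg·m/s.
KE = p²/(2m) = 2.114 × 10⁻¹³ J.
V = KE/2e = 2.114 × 10⁻¹³ / (2 × 1.602 × 10⁻¹⁹) = 660 kV.

V = 660 kV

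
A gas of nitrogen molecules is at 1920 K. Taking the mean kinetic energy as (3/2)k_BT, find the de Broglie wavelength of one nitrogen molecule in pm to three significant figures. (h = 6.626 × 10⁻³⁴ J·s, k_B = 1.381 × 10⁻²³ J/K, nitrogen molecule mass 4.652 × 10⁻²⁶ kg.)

KE = (3/2)k_BT = 1.5 × 1.381 × 10⁻²³ × 1920 = 3.977 × 10⁻²⁰ J.
p = √(2mKE) = √(2 × 4.652 × 10⁻²⁶ × 3.977 × 10⁻²⁰) = 6.083 × 10⁻²³ kg·m/s.
λ = h/p = 1.09 × 10⁻¹¹ m = 10.9 pm.

λ = 10.9 pm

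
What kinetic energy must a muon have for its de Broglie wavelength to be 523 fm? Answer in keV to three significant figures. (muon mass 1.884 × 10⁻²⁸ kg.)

KE = 26.6 keV

p = h/λ = 6.626 × 10⁻³⁴ / 5.230 × 10⁻¹³ = 1.267 × 10⁻²¹ kg·m/s.
KE = p²/(2m) = (1.267 × 10⁻²¹)² / (2 × 1.884 × 10⁻²⁸) = 4.260 × 10⁻¹⁵ J = 26.6 keV.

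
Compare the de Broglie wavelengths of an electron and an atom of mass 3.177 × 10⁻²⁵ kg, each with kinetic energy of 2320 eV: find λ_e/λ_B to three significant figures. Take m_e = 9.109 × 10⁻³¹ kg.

At fixed KE, p = √(2mKE) so λ = h/p ∝ 1/√m.
λ_e/λ_B = √(m_B/m_e) = √(3.177 × 10⁻²⁵/9.109 × 10⁻³¹) = √(3.488 × 10⁵) = 591.

λ_e/λ_B = 591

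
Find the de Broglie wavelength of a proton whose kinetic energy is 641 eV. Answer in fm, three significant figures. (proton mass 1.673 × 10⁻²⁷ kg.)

KE = 641 eV = 1.027 × 10⁻¹⁶ J.
p = √(2mKE) = √(2 × 1.673 × 10⁻²⁷ × 1.027 × 10⁻¹⁶) = 5.862 × 10⁻²² kg·m/s.
λ = h/p = 6.626 × 10⁻³⁴ / 5.862 × 10⁻²² = 1.13 × 10⁻¹² m = 1130 fm.

λ = 1130 fm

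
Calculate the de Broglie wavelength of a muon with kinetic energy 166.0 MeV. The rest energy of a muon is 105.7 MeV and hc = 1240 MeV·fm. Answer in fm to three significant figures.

Total energy E = KE + m₀c² = 166.0 + 105.7 = 271.7 MeV.
(pc)² = E² − (m₀c²)² = (271.7)² − (105.7)² = 6.265 × 10⁴ MeV², so pc = 250.3 MeV.
λ = hc/(pc) = 1240 MeV·fm / 250.3 MeV = 4.95 fm.

λ = 4.95 fm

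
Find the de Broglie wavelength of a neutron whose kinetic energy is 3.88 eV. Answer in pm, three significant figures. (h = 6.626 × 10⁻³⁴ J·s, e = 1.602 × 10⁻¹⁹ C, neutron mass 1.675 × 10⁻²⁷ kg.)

λ = 14.5 pm

KE = 3.88 eV = 6.216 × 10⁻¹⁹ J.
p = √(2mKE) = √(2 × 1.675 × 10⁻²⁷ × 6.216 × 10⁻¹⁹) = 4.563 × 10⁻²³ kg·m/s.
λ = h/p = 6.626 × 10⁻³⁴ / 4.563 × 10⁻²³ = 1.45 × 10⁻¹¹ m = 14.5 pm.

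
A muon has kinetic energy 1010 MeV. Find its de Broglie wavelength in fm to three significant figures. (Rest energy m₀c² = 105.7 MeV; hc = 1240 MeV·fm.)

λ = 1.12 fm

Total energy E = KE + m₀c² = 1010 + 105.7 = 1115.7 MeV.
(pc)² = E² − (m₀c²)² = (1115.7)² − (105.7)² = 1.234 × 10⁶ MeV², so pc = 1111 MeV.
λ = hc/(pc) = 1240 MeV·fm / 1111 MeV = 1.12 fm.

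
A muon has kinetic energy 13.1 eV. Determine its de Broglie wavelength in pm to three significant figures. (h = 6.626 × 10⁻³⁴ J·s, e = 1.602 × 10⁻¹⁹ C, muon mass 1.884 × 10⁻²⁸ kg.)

KE = 13.1 eV = 2.099 × 10⁻¹⁸ J.
p = √(2mKE) = √(2 × 1.884 × 10⁻²⁸ × 2.099 × 10⁻¹⁸) = 2.812 × 10⁻²³ kg·m/s.
λ = h/p = 6.626 × 10⁻³⁴ / 2.812 × 10⁻²³ = 2.36 × 10⁻¹¹ m = 23.6 pm.

λ = 23.6 pm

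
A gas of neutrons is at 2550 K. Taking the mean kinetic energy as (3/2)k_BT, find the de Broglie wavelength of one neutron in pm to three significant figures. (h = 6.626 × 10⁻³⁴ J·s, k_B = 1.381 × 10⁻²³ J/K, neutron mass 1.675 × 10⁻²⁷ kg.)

λ = 49.8 pm

KE = (3/2)k_BT = 1.5 × 1.381 × 10⁻²³ × 2550 = 5.282 × 10⁻²⁰ J.
p = √(2mKE) = √(2 × 1.675 × 10⁻²⁷ × 5.282 × 10⁻²⁰) = 1.330 × 10⁻²³ kg·m/s.
λ = h/p = 4.98 × 10⁻¹¹ m = 49.8 pm.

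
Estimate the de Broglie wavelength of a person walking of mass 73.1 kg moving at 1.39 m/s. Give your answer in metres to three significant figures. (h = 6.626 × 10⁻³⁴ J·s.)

λ = 6.52 × 10⁻³⁶ m

p = mv = 73.1 × 1.39 = 1.016 × 10² kg·m/s.
λ = h/p = 6.626 × 10⁻³⁴ / 1.016 × 10² = 6.52 × 10⁻³⁶ m.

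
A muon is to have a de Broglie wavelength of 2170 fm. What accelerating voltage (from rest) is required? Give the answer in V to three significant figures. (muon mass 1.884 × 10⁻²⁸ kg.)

V = 1540 V

p = h/λ = 6.626 × 10⁻³⁴ / 2.170 × 10⁻¹² = 3.053 × 10⁻²² kg·m/s.
KE = p²/(2m) = 2.474 × 10⁻¹⁶ J.
V = KE/e = 2.474 × 10⁻¹⁶ / (1.602 × 10⁻¹⁹) = 1540 V.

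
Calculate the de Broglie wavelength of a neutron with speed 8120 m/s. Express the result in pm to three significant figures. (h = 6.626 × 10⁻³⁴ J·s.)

p = mv = 1.675 × 10⁻²⁷ × 8120 = 1.360 × 10⁻²³ kg·m/s.
λ = h/p = 6.626 × 10⁻³⁴ / 1.360 × 10⁻²³ = 4.87 × 10⁻¹¹ m = 48.7 pm.

λ = 48.7 pm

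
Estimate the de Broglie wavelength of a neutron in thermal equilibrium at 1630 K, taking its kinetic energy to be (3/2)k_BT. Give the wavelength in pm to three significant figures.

λ = 62.3 pm

KE = (3/2)k_BT = 1.5 × 1.381 × 10⁻²³ × 1630 = 3.377 × 10⁻²⁰ J.
p = √(2mKE) = √(2 × 1.675 × 10⁻²⁷ × 3.377 × 10⁻²⁰) = 1.064 × 10⁻²³ kg·m/s.
λ = h/p = 6.23 × 10⁻¹¹ m = 62.3 pm.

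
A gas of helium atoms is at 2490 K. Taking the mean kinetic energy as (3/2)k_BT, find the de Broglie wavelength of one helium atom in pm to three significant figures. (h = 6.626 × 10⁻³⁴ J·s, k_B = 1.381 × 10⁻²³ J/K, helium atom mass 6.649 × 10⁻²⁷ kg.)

λ = 25.3 pm

KE = (3/2)k_BT = 1.5 × 1.381 × 10⁻²³ × 2490 = 5.158 × 10⁻²⁰ J.
p = √(2mKE) = √(2 × 6.649 × 10⁻²⁷ × 5.158 × 10⁻²⁰) = 2.619 × 10⁻²³ kg·m/s.
λ = h/p = 2.53 × 10⁻¹¹ m = 25.3 pm.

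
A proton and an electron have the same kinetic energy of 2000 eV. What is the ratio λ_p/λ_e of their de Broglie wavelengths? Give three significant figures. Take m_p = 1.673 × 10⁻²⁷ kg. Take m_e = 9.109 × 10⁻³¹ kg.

At fixed KE, p = √(2mKE) so λ = h/p ∝ 1/√m.
λ_p/λ_e = √(m_e/m_p) = √(9.109 × 10⁻³¹/1.673 × 10⁻²⁷) = √(5.445 × 10⁻⁴) = 0.0233.

λ_p/λ_e = 0.0233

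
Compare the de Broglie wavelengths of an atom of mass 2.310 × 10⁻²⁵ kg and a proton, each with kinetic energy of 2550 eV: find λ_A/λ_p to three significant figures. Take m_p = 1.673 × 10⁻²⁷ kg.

At fixed KE, p = √(2mKE) so λ = h/p ∝ 1/√m.
λ_A/λ_p = √(m_p/m_A) = √(1.673 × 10⁻²⁷/2.310 × 10⁻²⁵) = √(7.242 × 10⁻³) = 0.0851.

λ_A/λ_p = 0.0851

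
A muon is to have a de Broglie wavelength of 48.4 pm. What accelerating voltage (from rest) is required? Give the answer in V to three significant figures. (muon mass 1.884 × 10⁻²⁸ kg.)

V = 3.10 V

p = h/λ = 6.626 × 10⁻³⁴ / 4.840 × 10⁻¹¹ = 1.369 × 10⁻²³ kg·m/s.
KE = p²/(2m) = 4.974 × 10⁻¹⁹ J.
V = KE/e = 4.974 × 10⁻¹⁹ / (1.602 × 10⁻¹⁹) = 3.10 V.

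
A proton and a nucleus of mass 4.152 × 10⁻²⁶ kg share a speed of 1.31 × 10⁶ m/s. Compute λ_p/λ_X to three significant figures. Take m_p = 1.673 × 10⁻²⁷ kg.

At fixed v, p = mv so λ = h/(mv) ∝ 1/m.
λ_p/λ_X = m_X/m_p = 4.152 × 10⁻²⁶/1.673 × 10⁻²⁷ = 24.8.

λ_p/λ_X = 24.8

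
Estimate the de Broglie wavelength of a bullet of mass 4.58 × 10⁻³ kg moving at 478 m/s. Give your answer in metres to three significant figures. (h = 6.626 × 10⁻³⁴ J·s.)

p = mv = 4.58 × 10⁻³ × 478 = 2.189 kg·m/s.
λ = h/p = 6.626 × 10⁻³⁴ / 2.189 = 3.03 × 10⁻³⁴ m.

λ = 3.03 × 10⁻³⁴ m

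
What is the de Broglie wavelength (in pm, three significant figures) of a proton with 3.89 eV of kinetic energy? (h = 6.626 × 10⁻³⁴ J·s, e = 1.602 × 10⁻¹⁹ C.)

KE = 3.89 eV = 6.232 × 10⁻¹⁹ J.
p = √(2mKE) = √(2 × 1.673 × 10⁻²⁷ × 6.232 × 10⁻¹⁹) = 4.566 × 10⁻²³ kg·m/s.
λ = h/p = 6.626 × 10⁻³⁴ / 4.566 × 10⁻²³ = 1.45 × 10⁻¹¹ m = 14.5 pm.

λ = 14.5 pm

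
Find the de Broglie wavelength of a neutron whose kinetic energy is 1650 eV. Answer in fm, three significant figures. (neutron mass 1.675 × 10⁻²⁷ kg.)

KE = 1650 eV = 2.643 × 10⁻¹⁶ J.
p = √(2mKE) = √(2 × 1.675 × 10⁻²⁷ × 2.643 × 10⁻¹⁶) = 9.410 × 10⁻²² kg·m/s.
λ = h/p = 6.626 × 10⁻³⁴ / 9.410 × 10⁻²² = 7.04 × 10⁻¹³ m = 704 fm.

λ = 704 fm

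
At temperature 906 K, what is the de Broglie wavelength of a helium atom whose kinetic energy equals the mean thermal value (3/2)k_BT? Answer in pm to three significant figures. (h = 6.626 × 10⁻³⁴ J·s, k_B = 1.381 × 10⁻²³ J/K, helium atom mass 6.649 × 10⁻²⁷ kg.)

KE = (3/2)k_BT = 1.5 × 1.381 × 10⁻²³ × 906 = 1.877 × 10⁻²⁰ J.
p = √(2mKE) = √(2 × 6.649 × 10⁻²⁷ × 1.877 × 10⁻²⁰) = 1.580 × 10⁻²³ kg·m/s.
λ = h/p = 4.19 × 10⁻¹¹ m = 41.9 pm.

λ = 41.9 pm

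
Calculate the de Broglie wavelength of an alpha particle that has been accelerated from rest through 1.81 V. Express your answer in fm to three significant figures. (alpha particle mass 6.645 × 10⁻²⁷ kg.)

λ = 7550 fm

KE = 2eV = 2 × 1.602 × 10⁻¹⁹ × 1.810 = 5.799 × 10⁻¹⁹ J.
p = √(2mKE) = √(2 × 6.645 × 10⁻²⁷ × 5.799 × 10⁻¹⁹) = 8.779 × 10⁻²³ kg·m/s.
λ = h/p = 6.626 × 10⁻³⁴ / 8.779 × 10⁻²³ = 7.55 × 10⁻¹² m = 7550 fm.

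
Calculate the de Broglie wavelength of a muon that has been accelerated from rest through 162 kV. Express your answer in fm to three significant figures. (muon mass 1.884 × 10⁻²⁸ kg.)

KE = eV = 1.602 × 10⁻¹⁹ × 1.620 × 10⁵ = 2.595 × 10⁻¹⁴ J.
p = √(2mKE) = √(2 × 1.884 × 10⁻²⁸ × 2.595 × 10⁻¹⁴) = 3.127 × 10⁻²¹ kg·m/s.
λ = h/p = 6.626 × 10⁻³⁴ / 3.127 × 10⁻²¹ = 2.12 × 10⁻¹³ m = 212 fm.

λ = 212 fm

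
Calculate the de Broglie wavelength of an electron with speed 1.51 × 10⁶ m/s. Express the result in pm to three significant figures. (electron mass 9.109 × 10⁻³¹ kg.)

λ = 482 pm

p = mv = 9.109 × 10⁻³¹ × 1.51 × 10⁶ = 1.375 × 10⁻²⁴ kg·m/s.
λ = h/p = 6.626 × 10⁻³⁴ / 1.375 × 10⁻²⁴ = 4.82 × 10⁻¹⁰ m = 482 pm.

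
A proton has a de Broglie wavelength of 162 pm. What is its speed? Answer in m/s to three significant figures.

v = 2440 m/s

p = h/λ = 6.626 × 10⁻³⁴ / 1.620 × 10⁻¹⁰ = 4.090 × 10⁻²⁴ kg·m/s.
v = p/m = 4.090 × 10⁻²⁴ / 1.673 × 10⁻²⁷ = 2.44 × 10³ m/s = 2440 m/s.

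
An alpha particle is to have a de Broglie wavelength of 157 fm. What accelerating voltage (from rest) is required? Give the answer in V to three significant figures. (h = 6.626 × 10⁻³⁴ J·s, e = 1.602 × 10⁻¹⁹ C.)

V = 4180 V

p = h/λ = 6.626 × 10⁻³⁴ / 1.570 × 10⁻¹³ = 4.220 × 10⁻²¹ kg·m/s.
KE = p²/(2m) = 1.340 × 10⁻¹⁵ J.
V = KE/2e = 1.340 × 10⁻¹⁵ / (2 × 1.602 × 10⁻¹⁹) = 4180 V.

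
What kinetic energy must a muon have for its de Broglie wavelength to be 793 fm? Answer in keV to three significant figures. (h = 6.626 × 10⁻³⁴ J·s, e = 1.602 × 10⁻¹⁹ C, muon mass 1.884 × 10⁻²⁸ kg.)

p = h/λ = 6.626 × 10⁻³⁴ / 7.930 × 10⁻¹³ = 8.356 × 10⁻²² kg·m/s.
KE = p²/(2m) = (8.356 × 10⁻²²)² / (2 × 1.884 × 10⁻²⁸) = 1.853 × 10⁻¹⁵ J = 11.6 keV.

KE = 11.6 keV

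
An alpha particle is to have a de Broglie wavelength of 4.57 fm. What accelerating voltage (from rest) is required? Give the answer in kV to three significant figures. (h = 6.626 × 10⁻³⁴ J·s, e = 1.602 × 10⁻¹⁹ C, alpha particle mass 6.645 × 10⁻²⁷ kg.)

p = h/λ = 6.626 × 10⁻³⁴ / 4.570 × 10⁻¹⁵ = 1.450 × 10⁻¹⁹ kg·m/s.
KE = p²/(2m) = 1.582 × 10⁻¹² J.
V = KE/2e = 1.582 × 10⁻¹² / (2 × 1.602 × 10⁻¹⁹) = 4940 kV.

V = 4940 kV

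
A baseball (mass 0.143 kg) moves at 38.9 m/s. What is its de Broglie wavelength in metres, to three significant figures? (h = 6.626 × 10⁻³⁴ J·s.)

λ = 1.19 × 10⁻³⁴ m

p = mv = 0.143 × 38.9 = 5.563 kg·m/s.
λ = h/p = 6.626 × 10⁻³⁴ / 5.563 = 1.19 × 10⁻³⁴ m.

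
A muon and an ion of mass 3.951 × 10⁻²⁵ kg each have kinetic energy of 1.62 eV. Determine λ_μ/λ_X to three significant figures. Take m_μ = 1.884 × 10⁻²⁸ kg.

At fixed KE, p = √(2mKE) so λ = h/p ∝ 1/√m.
λ_μ/λ_X = √(m_X/m_μ) = √(3.951 × 10⁻²⁵/1.884 × 10⁻²⁸) = √(2097) = 45.8.

λ_μ/λ_X = 45.8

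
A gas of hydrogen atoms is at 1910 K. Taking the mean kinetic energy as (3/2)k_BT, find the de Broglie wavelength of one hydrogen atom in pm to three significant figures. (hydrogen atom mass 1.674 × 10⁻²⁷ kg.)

KE = (3/2)k_BT = 1.5 × 1.381 × 10⁻²³ × 1910 = 3.957 × 10⁻²⁰ J.
p = √(2mKE) = √(2 × 1.674 × 10⁻²⁷ × 3.957 × 10⁻²⁰) = 1.151 × 10⁻²³ kg·m/s.
λ = h/p = 5.76 × 10⁻¹¹ m = 57.6 pm.

λ = 57.6 pm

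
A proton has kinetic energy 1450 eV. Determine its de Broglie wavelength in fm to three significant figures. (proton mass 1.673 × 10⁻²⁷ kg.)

KE = 1450 eV = 2.323 × 10⁻¹⁶ J.
p = √(2mKE) = √(2 × 1.673 × 10⁻²⁷ × 2.323 × 10⁻¹⁶) = 8.816 × 10⁻²² kg·m/s.
λ = h/p = 6.626 × 10⁻³⁴ / 8.816 × 10⁻²² = 7.52 × 10⁻¹³ m = 752 fm.

λ = 752 fm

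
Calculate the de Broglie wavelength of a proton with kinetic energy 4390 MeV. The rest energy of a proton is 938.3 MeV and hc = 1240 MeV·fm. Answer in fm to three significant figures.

λ = 0.236 fm

Total energy E = KE + m₀c² = 4390 + 938.3 = 5328.3 MeV.
(pc)² = E² − (m₀c²)² = (5328.3)² − (938.3)² = 2.751 × 10⁷ MeV², so pc = 5245 MeV.
λ = hc/(pc) = 1240 MeV·fm / 5245 MeV = 0.236 fm.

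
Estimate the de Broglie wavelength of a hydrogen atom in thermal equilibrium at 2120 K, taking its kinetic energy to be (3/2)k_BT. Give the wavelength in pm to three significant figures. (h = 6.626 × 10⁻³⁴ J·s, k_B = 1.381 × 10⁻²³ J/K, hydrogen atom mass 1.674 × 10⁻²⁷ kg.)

KE = (3/2)k_BT = 1.5 × 1.381 × 10⁻²³ × 2120 = 4.392 × 10⁻²⁰ J.
p = √(2mKE) = √(2 × 1.674 × 10⁻²⁷ × 4.392 × 10⁻²⁰) = 1.213 × 10⁻²³ kg·m/s.
λ = h/p = 5.46 × 10⁻¹¹ m = 54.6 pm.

λ = 54.6 pm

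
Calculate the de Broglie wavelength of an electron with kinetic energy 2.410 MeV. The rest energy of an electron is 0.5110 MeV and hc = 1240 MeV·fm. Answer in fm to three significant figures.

Total energy E = KE + m₀c² = 2.410 + 0.5110 = 2.9210 MeV.
(pc)² = E² − (m₀c²)² = (2.9210)² − (0.5110)² = 8.271 MeV², so pc = 2.876 MeV.
λ = hc/(pc) = 1240 MeV·fm / 2.876 MeV = 431 fm.

λ = 431 fm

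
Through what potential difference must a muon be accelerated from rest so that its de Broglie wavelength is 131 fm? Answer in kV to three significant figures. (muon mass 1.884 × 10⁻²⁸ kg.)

p = h/λ = 6.626 × 10⁻³⁴ / 1.310 × 10⁻¹³ = 5.058 × 10⁻²¹ kg·m/s.
KE = p²/(2m) = 6.790 × 10⁻¹⁴ J.
V = KE/e = 6.790 × 10⁻¹⁴ / (1.602 × 10⁻¹⁹) = 424 kV.

V = 424 kV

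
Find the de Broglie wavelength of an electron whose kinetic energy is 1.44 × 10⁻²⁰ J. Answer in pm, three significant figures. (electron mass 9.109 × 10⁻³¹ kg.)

λ = 4090 pm

p = √(2mKE) = √(2 × 9.109 × 10⁻³¹ × 1.440 × 10⁻²⁰) = 1.620 × 10⁻²⁵ kg·m/s.
λ = h/p = 6.626 × 10⁻³⁴ / 1.620 × 10⁻²⁵ = 4.09 × 10⁻⁹ m = 4090 pm.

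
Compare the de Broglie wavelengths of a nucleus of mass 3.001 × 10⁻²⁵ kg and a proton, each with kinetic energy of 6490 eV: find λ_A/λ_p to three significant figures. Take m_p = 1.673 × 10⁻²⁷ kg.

λ_A/λ_p = 0.0747

At fixed KE, p = √(2mKE) so λ = h/p ∝ 1/√m.
λ_A/λ_p = √(m_p/m_A) = √(1.673 × 10⁻²⁷/3.001 × 10⁻²⁵) = √(5.575 × 10⁻³) = 0.0747.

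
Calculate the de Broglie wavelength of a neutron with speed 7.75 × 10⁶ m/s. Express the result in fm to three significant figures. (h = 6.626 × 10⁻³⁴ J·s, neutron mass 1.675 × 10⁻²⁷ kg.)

λ = 51.0 fm

p = mv = 1.675 × 10⁻²⁷ × 7.75 × 10⁶ = 1.298 × 10⁻²⁰ kg·m/s.
λ = h/p = 6.626 × 10⁻³⁴ / 1.298 × 10⁻²⁰ = 5.10 × 10⁻¹⁴ m = 51.0 fm.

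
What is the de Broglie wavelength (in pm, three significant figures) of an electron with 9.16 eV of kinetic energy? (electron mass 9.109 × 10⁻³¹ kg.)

λ = 405 pm

KE = 9.16 eV = 1.467 × 10⁻¹⁸ J.
p = √(2mKE) = √(2 × 9.109 × 10⁻³¹ × 1.467 × 10⁻¹⁸) = 1.635 × 10⁻²⁴ kg·m/s.
λ = h/p = 6.626 × 10⁻³⁴ / 1.635 × 10⁻²⁴ = 4.05 × 10⁻¹⁰ m = 405 pm.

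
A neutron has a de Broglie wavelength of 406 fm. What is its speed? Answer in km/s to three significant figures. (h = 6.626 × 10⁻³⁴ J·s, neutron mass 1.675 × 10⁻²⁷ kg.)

p = h/λ = 6.626 × 10⁻³⁴ / 4.060 × 10⁻¹³ = 1.632 × 10⁻²¹ kg·m/s.
v = p/m = 1.632 × 10⁻²¹ / 1.675 × 10⁻²⁷ = 9.74 × 10⁵ m/s = 974 km/s.

v = 974 km/s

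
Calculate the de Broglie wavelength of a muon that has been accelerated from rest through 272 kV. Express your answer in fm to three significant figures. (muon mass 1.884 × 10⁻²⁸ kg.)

KE = eV = 1.602 × 10⁻¹⁹ × 2.720 × 10⁵ = 4.357 × 10⁻¹⁴ J.
p = √(2mKE) = √(2 × 1.884 × 10⁻²⁸ × 4.357 × 10⁻¹⁴) = 4.052 × 10⁻²¹ kg·m/s.
λ = h/p = 6.626 × 10⁻³⁴ / 4.052 × 10⁻²¹ = 1.64 × 10⁻¹³ m = 164 fm.

λ = 164 fm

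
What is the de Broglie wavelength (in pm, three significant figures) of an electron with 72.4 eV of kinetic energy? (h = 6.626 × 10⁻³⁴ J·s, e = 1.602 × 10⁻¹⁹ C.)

KE = 72.4 eV = 1.160 × 10⁻¹⁷ J.
p = √(2mKE) = √(2 × 9.109 × 10⁻³¹ × 1.160 × 10⁻¹⁷) = 4.597 × 10⁻²⁴ kg·m/s.
λ = h/p = 6.626 × 10⁻³⁴ / 4.597 × 10⁻²⁴ = 1.44 × 10⁻¹⁰ m = 144 pm.

λ = 144 pm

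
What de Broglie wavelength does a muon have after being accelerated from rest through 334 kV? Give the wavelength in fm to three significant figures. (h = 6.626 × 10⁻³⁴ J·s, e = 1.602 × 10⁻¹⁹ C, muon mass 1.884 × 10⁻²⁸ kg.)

λ = 148 fm

KE = eV = 1.602 × 10⁻¹⁹ × 3.340 × 10⁵ = 5.351 × 10⁻¹⁴ J.
p = √(2mKE) = √(2 × 1.884 × 10⁻²⁸ × 5.351 × 10⁻¹⁴) = 4.490 × 10⁻²¹ kg·m/s.
λ = h/p = 6.626 × 10⁻³⁴ / 4.490 × 10⁻²¹ = 1.48 × 10⁻¹³ m = 148 fm.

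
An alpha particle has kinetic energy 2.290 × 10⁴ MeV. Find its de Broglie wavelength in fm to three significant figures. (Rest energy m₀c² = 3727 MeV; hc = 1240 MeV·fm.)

Total energy E = KE + m₀c² = 2.290 × 10⁴ + 3727 = 26627 MeV.
(pc)² = E² − (m₀c²)² = (26627)² − (3727)² = 6.951 × 10⁸ MeV², so pc = 2.636 × 10⁴ MeV.
λ = hc/(pc) = 1240 MeV·fm / 2.636 × 10⁴ MeV = 0.0470 fm.

λ = 0.0470 fm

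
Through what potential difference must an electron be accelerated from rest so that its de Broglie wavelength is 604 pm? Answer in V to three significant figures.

p = h/λ = 6.626 × 10⁻³⁴ / 6.040 × 10⁻¹⁰ = 1.097 × 10⁻²⁴ kg·m/s.
KE = p²/(2m) = 6.606 × 10⁻¹⁹ J.
V = KE/e = 6.606 × 10⁻¹⁹ / (1.602 × 10⁻¹⁹) = 4.12 V.

V = 4.12 V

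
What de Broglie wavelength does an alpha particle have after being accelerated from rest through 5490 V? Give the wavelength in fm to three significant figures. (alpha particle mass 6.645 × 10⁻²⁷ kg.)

KE = 2eV = 2 × 1.602 × 10⁻¹⁹ × 5490 = 1.759 × 10⁻¹⁵ J.
p = √(2mKE) = √(2 × 6.645 × 10⁻²⁷ × 1.759 × 10⁻¹⁵) = 4.835 × 10⁻²¹ kg·m/s.
λ = h/p = 6.626 × 10⁻³⁴ / 4.835 × 10⁻²¹ = 1.37 × 10⁻¹³ m = 137 fm.

λ = 137 fm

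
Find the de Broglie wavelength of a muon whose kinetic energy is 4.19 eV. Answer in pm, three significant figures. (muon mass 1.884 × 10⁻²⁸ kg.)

KE = 4.19 eV = 6.712 × 10⁻¹⁹ J.
p = √(2mKE) = √(2 × 1.884 × 10⁻²⁸ × 6.712 × 10⁻¹⁹) = 1.590 × 10⁻²³ kg·m/s.
λ = h/p = 6.626 × 10⁻³⁴ / 1.590 × 10⁻²³ = 4.17 × 10⁻¹¹ m = 41.7 pm.

λ = 41.7 pm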